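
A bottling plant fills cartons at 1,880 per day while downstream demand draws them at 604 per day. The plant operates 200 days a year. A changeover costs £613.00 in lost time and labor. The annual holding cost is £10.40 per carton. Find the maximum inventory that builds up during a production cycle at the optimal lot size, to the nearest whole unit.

Annual demand D = 604 × 200 = 120,800.
Production build-up factor (1 − d/p) = 1 − 604/1,880 = 0.6787.
Q* = √(2DS / (H(1 − d/p))) = √(2 × 120,800 × 613 / (10.4 × 0.6787)).
= √(148,100,800 / 7.0587) ≈ 4580.529.
Maximum inventory = Q*(1 − d/p) = 4580.529 × 0.6787 ≈ 3108.912.

I_max ≈ 3,109 cartons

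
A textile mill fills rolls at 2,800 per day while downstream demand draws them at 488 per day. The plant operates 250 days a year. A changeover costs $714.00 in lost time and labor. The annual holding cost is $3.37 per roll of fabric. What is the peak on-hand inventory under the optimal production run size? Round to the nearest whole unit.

I_max ≈ 6,533 rolls

Annual demand D = 488 × 250 = 122,000.
Production build-up factor (1 − d/p) = 1 − 488/2,800 = 0.8257.
Q* = √(2DS / (H(1 − d/p))) = √(2 × 122,000 × 714 / (3.37 × 0.8257)).
= √(174,216,000 / 2.7827) ≈ 7912.508.
Maximum inventory = Q*(1 − d/p) = 7912.508 × 0.8257 ≈ 6533.471.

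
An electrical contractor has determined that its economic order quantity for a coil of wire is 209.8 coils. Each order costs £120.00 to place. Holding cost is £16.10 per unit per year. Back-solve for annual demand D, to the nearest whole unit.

D ≈ 2,953 coils per year

The basic EOQ model gives Q* = √(2DS/H); rearrange for the unknown.
From Q* = √(2DS/H): D = Q*²H / (2S) = 209.8² × 16.1 / (2 × 120) = 2952.743.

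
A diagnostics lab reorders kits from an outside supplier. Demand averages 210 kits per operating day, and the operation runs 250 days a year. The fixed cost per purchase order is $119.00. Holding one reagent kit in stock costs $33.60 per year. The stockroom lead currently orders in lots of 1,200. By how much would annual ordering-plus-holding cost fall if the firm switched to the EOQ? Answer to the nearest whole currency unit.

Extra cost ≈ $4,876 per year

Annual demand D = 210 × 250 = 52,500.
EOQ = √(2DS/H) = √(2 × 52,500 × 119 / 33.6) ≈ 609.82.
Cost at Q* = (D/Q*)S + (Q*/2)H = √(2DSH) ≈ $20,489.80.
Cost at Q = 1,200: (52,500/1,200)×119 + (1,200/2)×33.6 = $5,206.25 + $20,160.00 = $25,366.25.
Excess = $25,366.25 − $20,489.80 = $4,876.45.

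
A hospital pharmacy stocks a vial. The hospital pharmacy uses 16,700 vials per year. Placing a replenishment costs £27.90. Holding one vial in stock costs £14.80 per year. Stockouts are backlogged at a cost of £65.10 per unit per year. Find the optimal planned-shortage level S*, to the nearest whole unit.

S* ≈ 51 vials

With planned backorders, Q* = √(2DS/H) · √((H+B)/B).
√(2DS/H) = √(2 × 16,700 × 27.9 / 14.8) = 250.925.
√((H+B)/B) = √((14.8+65.1)/65.1) = 1.1079.
Q* ≈ 277.989.
S* = Q* · H/(H+B) = 277.989 × 14.8/79.9 ≈ 51.492.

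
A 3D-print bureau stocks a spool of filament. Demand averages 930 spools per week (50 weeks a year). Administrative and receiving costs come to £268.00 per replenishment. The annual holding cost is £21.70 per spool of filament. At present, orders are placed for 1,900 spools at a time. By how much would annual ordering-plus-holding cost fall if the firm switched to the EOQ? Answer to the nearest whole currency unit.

Annual demand D = 930 × 50 = 46,500.
EOQ = √(2DS/H) = √(2 × 46,500 × 268 / 21.7) ≈ 1071.71.
Cost at Q* = (D/Q*)S + (Q*/2)H = √(2DSH) ≈ £23,256.20.
Cost at Q = 1,900: (46,500/1,900)×268 + (1,900/2)×21.7 = £6,558.95 + £20,615.00 = £27,173.95.
Excess = £27,173.95 − £23,256.20 = £3,917.75.

Extra cost ≈ £3,918 per year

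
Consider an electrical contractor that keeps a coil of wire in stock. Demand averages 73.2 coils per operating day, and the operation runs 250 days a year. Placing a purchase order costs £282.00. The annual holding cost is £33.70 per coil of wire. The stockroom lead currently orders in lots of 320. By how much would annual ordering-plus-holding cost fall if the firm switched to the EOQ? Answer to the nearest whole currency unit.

Extra cost ≈ £2,869 per year

Annual demand D = 73.2 × 250 = 18,300.
EOQ = √(2DS/H) = √(2 × 18,300 × 282 / 33.7) ≈ 553.41.
Cost at Q* = (D/Q*)S + (Q*/2)H = √(2DSH) ≈ £18,650.05.
Cost at Q = 320: (18,300/320)×282 + (320/2)×33.7 = £16,126.88 + £5,392.00 = £21,518.88.
Excess = £21,518.88 − £18,650.05 = £2,868.82.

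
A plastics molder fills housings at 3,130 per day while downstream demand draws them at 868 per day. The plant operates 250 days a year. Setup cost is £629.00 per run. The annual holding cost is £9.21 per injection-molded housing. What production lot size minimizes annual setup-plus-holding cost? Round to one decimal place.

Annual demand D = 868 × 250 = 217,000.
Production build-up factor (1 − d/p) = 1 − 868/3,130 = 0.7227.
Q* = √(2DS / (H(1 − d/p))) = √(2 × 217,000 × 629 / (9.21 × 0.7227)).
= √(272,986,000 / 6.6559) ≈ 6404.220.

Q* ≈ 6,404.2 housings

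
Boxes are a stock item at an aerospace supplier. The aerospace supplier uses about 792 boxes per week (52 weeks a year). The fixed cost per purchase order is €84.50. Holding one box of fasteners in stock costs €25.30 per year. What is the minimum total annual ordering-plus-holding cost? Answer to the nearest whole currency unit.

Annual demand D = 792 × 52 = 41,184.
The optimal lot size = √(2DS/H) = √(2 × 41,184 × 84.5 / 25.3) ≈ 524.50.
At the optimum the two cost components are equal, so total cost = 2·(Q*/2)H = Q*·H.
Minimum total = √(2DSH) = √(2 × 41,184 × 84.5 × 25.3) ≈ 13269.907.

TC* ≈ €13,270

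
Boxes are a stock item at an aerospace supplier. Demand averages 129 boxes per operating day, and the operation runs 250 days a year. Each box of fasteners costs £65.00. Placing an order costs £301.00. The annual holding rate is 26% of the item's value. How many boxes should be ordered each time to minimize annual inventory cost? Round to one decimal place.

Annual demand D = 129 × 250 = 32,250.
Holding cost H = 0.26 × £65.00 = £16.9000 per unit per year.
EOQ = √(2DS / H) = √(2 × 32,250 × 301 / 16.9).
= √(19,414,500 / 16.9) = √1,148,786.9822 ≈ 1071.815.

Q* ≈ 1,071.8 boxes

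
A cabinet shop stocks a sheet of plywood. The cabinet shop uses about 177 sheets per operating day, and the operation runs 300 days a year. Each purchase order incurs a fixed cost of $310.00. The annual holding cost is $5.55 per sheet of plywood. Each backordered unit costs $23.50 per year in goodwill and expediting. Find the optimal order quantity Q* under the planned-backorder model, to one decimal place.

Q* ≈ 2,707.9 sheets

Annual demand D = 177 × 300 = 53,100.
With planned backorders, Q* = √(2DS/H) · √((H+B)/B).
√(2DS/H) = √(2 × 53,100 × 310 / 5.55) = 2435.548.
√((H+B)/B) = √((5.55+23.5)/23.5) = 1.1118.
Q* ≈ 2707.920.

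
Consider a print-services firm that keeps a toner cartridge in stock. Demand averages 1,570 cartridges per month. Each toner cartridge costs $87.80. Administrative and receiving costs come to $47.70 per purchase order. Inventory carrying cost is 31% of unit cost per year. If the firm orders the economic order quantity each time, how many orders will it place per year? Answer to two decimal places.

N ≈ 73.32 orders per year

Annual demand D = 1,570 × 12 = 18,840.
Holding cost H = 0.31 × $87.80 = $27.2180 per unit per year.
The optimal lot size = √(2DS/H) = √(2 × 18,840 × 47.7 / 27.218) ≈ 256.97.
Orders per year = D / Q* = 18,840 / 256.97 ≈ 73.315.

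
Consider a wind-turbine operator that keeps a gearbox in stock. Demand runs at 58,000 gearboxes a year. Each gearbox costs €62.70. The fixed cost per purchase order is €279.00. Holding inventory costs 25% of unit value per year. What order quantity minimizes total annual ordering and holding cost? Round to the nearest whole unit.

Q* ≈ 1,437 gearboxes

Holding cost H = 0.25 × €62.70 = €15.6750 per unit per year.
EOQ = √(2DS / H) = √(2 × 58,000 × 279 / 15.675).
= √(32,364,000 / 15.675) = √2,064,688.9952 ≈ 1436.903.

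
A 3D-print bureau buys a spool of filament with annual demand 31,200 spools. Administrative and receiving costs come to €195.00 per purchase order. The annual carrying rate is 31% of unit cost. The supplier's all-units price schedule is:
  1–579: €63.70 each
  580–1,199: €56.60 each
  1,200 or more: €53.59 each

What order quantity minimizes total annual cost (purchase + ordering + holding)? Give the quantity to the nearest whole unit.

Holding cost per unit per year at price C is H = 0.31·C.
Candidates are each tier's EOQ (if it falls in that tier) and each price-break quantity.
Tier 1 (€63.70): EOQ = 785.0 exceeds tier's upper bound 579, so this tier is dominated.
EOQ at €56.60 = 832.8 (feasible in tier 2): TC = 31,200×€56.60 + (31,200/832.8)×195 + (832.8/2)×0.31×€56.60 = €1,780,531.63.
EOQ at €53.59 = 855.8 < 1200, so use break Q=1200: TC = 31,200×€53.59 + (31,200/1200.0)×195 + (1200.0/2)×0.31×€53.59 = €1,687,045.74.
Lowest total cost is €1,687,045.74 at Q = 1200.0.

Q* ≈ 1,200 spools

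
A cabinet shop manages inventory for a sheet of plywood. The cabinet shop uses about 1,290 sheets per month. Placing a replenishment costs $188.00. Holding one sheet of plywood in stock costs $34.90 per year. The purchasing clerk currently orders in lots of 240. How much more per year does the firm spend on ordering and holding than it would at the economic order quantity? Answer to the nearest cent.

Extra cost ≈ $2,061.47 per year

Annual demand D = 1,290 × 12 = 15,480.
EOQ = √(2DS/H) = √(2 × 15,480 × 188 / 34.9) ≈ 408.38.
Cost at Q* = (D/Q*)S + (Q*/2)H = √(2DSH) ≈ $14,252.53.
Cost at Q = 240: (15,480/240)×188 + (240/2)×34.9 = $12,126.00 + $4,188.00 = $16,314.00.
Excess = $16,314.00 − $14,252.53 = $2,061.47.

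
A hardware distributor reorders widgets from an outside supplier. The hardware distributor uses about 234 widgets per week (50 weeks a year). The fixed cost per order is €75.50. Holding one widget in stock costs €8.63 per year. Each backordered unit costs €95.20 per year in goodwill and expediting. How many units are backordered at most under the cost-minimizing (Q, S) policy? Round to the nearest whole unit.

S* ≈ 39 widgets

Annual demand D = 234 × 50 = 11,700.
With planned backorders, Q* = √(2DS/H) · √((H+B)/B).
√(2DS/H) = √(2 × 11,700 × 75.5 / 8.63) = 452.456.
√((H+B)/B) = √((8.63+95.2)/95.2) = 1.0443.
Q* ≈ 472.519.
S* = Q* · H/(H+B) = 472.519 × 8.63/103.83 ≈ 39.274.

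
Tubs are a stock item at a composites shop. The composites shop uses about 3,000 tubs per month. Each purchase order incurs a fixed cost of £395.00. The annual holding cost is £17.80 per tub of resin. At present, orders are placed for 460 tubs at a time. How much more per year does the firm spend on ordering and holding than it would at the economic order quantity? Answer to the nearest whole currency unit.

Annual demand D = 3,000 × 12 = 36,000.
EOQ = √(2DS/H) = √(2 × 36,000 × 395 / 17.8) ≈ 1264.02.
Cost at Q* = (D/Q*)S + (Q*/2)H = √(2DSH) ≈ £22,499.60.
Cost at Q = 460: (36,000/460)×395 + (460/2)×17.8 = £30,913.04 + £4,094.00 = £35,007.04.
Excess = £35,007.04 − £22,499.60 = £12,507.44.

Extra cost ≈ £12,507 per year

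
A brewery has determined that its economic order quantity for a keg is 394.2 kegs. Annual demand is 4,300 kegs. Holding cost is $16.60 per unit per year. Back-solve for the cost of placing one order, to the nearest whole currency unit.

The basic EOQ model gives Q* = √(2DS/H); rearrange for the unknown.
From Q* = √(2DS/H): S = Q*²H / (2D) = 394.2² × 16.6 / (2 × 4,300) = 299.9459.

S ≈ $300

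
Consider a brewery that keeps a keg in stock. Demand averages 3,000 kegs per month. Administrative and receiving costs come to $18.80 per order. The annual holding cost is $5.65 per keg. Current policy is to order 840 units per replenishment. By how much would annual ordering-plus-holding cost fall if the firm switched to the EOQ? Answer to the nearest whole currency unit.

Extra cost ≈ $413 per year

Annual demand D = 3,000 × 12 = 36,000.
EOQ = √(2DS/H) = √(2 × 36,000 × 18.8 / 5.65) ≈ 489.46.
Cost at Q* = (D/Q*)S + (Q*/2)H = √(2DSH) ≈ $2,765.47.
Cost at Q = 840: (36,000/840)×18.8 + (840/2)×5.65 = $805.71 + $2,373.00 = $3,178.71.
Excess = $3,178.71 − $2,765.47 = $413.24.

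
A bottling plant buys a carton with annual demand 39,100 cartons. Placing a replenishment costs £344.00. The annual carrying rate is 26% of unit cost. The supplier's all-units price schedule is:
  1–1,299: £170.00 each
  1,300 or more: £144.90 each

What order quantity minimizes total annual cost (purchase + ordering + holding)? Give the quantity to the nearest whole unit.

Holding cost per unit per year at price C is H = 0.26·C.
Candidates are each tier's EOQ (if it falls in that tier) and each price-break quantity.
EOQ at £170.00 = 780.1 (feasible in tier 1): TC = 39,100×£170.00 + (39,100/780.1)×344 + (780.1/2)×0.26×£170.00 = £6,681,482.10.
EOQ at £144.90 = 845.0 < 1300, so use break Q=1300: TC = 39,100×£144.90 + (39,100/1300.0)×344 + (1300.0/2)×0.26×£144.90 = £5,700,424.56.
Lowest total cost is £5,700,424.56 at Q = 1300.0.

Q* ≈ 1,300 cartons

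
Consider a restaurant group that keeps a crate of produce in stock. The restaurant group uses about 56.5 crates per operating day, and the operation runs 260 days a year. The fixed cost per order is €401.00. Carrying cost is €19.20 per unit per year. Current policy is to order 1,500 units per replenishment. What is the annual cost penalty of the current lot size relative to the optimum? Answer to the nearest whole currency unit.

Extra cost ≈ €3,287 per year

Annual demand D = 56.5 × 260 = 14,690.
EOQ = √(2DS/H) = √(2 × 14,690 × 401 / 19.2) ≈ 783.33.
Cost at Q* = (D/Q*)S + (Q*/2)H = √(2DSH) ≈ €15,040.03.
Cost at Q = 1,500: (14,690/1,500)×401 + (1,500/2)×19.2 = €3,927.13 + €14,400.00 = €18,327.13.
Excess = €18,327.13 − €15,040.03 = €3,287.10.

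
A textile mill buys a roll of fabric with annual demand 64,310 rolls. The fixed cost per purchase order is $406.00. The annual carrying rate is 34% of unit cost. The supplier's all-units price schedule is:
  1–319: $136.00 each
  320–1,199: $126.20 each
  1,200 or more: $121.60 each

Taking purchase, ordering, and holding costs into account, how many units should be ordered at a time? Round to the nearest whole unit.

Holding cost per unit per year at price C is H = 0.34·C.
For each price level, check whether its EOQ is feasible; otherwise the best quantity at that price is the breakpoint.
Tier 1 ($136.00): EOQ = 1062.7 exceeds tier's upper bound 319, so this tier is dominated.
EOQ at $126.20 = 1103.2 (feasible in tier 2): TC = 64,310×$126.20 + (64,310/1103.2)×406 + (1103.2/2)×0.34×$126.20 = $8,163,257.44.
EOQ at $121.60 = 1123.9 < 1200, so use break Q=1200: TC = 64,310×$121.60 + (64,310/1200.0)×406 + (1200.0/2)×0.34×$121.60 = $7,866,660.62.
Lowest total cost is $7,866,660.62 at Q = 1200.0.

Q* ≈ 1,200 rolls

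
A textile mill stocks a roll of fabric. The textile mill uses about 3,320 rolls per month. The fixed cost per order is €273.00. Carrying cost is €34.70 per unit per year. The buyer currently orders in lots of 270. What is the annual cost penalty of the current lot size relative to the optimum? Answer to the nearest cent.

Annual demand D = 3,320 × 12 = 39,840.
EOQ = √(2DS/H) = √(2 × 39,840 × 273 / 34.7) ≈ 791.76.
Cost at Q* = (D/Q*)S + (Q*/2)H = √(2DSH) ≈ €27,473.93.
Cost at Q = 270: (39,840/270)×273 + (270/2)×34.7 = €40,282.67 + €4,684.50 = €44,967.17.
Excess = €44,967.17 − €27,473.93 = €17,493.24.

Extra cost ≈ €17,493.24 per year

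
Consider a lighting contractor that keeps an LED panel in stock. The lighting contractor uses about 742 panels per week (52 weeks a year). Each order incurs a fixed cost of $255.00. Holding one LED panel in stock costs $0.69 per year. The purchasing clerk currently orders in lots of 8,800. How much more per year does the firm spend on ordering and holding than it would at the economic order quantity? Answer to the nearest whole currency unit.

Annual demand D = 742 × 52 = 38,584.
EOQ = √(2DS/H) = √(2 × 38,584 × 255 / 0.69) ≈ 5340.28.
Cost at Q* = (D/Q*)S + (Q*/2)H = √(2DSH) ≈ $3,684.79.
Cost at Q = 8,800: (38,584/8,800)×255 + (8,800/2)×0.69 = $1,118.06 + $3,036.00 = $4,154.06.
Excess = $4,154.06 − $3,684.79 = $469.26.

Extra cost ≈ $469 per year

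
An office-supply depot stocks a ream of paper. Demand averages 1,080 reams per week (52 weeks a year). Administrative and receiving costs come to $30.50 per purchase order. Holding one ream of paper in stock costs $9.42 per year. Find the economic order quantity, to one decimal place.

Annual demand D = 1,080 × 52 = 56,160.
EOQ = √(2DS / H) = √(2 × 56,160 × 30.5 / 9.42).
= √(3,425,760 / 9.42) = √363,668.7898 ≈ 603.050.

Q* ≈ 603.0 reams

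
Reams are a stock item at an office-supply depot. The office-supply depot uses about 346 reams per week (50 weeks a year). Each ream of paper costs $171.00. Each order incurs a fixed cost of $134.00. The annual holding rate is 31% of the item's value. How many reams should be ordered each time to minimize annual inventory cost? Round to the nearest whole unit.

Annual demand D = 346 × 50 = 17,300.
Holding cost H = 0.31 × $171.00 = $53.0100 per unit per year.
EOQ = √(2DS / H) = √(2 × 17,300 × 134 / 53.01).
= √(4,636,400 / 53.01) = √87,462.7429 ≈ 295.741.

Q* ≈ 296 reams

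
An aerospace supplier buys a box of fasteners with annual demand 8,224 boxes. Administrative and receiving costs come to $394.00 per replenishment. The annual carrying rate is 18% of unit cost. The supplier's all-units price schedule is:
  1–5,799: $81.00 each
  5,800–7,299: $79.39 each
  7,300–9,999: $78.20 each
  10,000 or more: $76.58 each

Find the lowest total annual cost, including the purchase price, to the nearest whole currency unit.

Holding cost per unit per year at price C is H = 0.18·C.
For each price level, check whether its EOQ is feasible; otherwise the best quantity at that price is the breakpoint.
EOQ at $81.00 = 666.7 (feasible in tier 1): TC = 8,224×$81.00 + (8,224/666.7)×394 + (666.7/2)×0.18×$81.00 = $675,864.38.
EOQ at $79.39 = 673.4 < 5800, so use break Q=5800: TC = 8,224×$79.39 + (8,224/5800.0)×394 + (5800.0/2)×0.18×$79.39 = $694,903.60.
EOQ at $78.20 = 678.5 < 7300, so use break Q=7300: TC = 8,224×$78.20 + (8,224/7300.0)×394 + (7300.0/2)×0.18×$78.20 = $694,938.07.
EOQ at $76.58 = 685.7 < 10000, so use break Q=10000: TC = 8,224×$76.58 + (8,224/10000.0)×394 + (10000.0/2)×0.18×$76.58 = $699,039.95.
Lowest total cost among the candidates is at Q = 666.7.

TC* ≈ $675,864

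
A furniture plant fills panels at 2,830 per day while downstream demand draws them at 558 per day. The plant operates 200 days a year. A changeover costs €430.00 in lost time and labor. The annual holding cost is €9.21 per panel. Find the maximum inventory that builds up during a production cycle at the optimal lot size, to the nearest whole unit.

I_max ≈ 2,892 panels

Annual demand D = 558 × 200 = 111,600.
Production build-up factor (1 − d/p) = 1 − 558/2,830 = 0.8028.
Q* = √(2DS / (H(1 − d/p))) = √(2 × 111,600 × 430 / (9.21 × 0.8028)).
= √(95,976,000 / 7.394) ≈ 3602.803.
Maximum inventory = Q*(1 − d/p) = 3602.803 × 0.8028 ≈ 2892.427.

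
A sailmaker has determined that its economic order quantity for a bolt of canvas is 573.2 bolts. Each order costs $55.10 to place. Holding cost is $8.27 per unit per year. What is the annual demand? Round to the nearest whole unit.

The basic EOQ model gives Q* = √(2DS/H); rearrange for the unknown.
From Q* = √(2DS/H): D = Q*²H / (2S) = 573.2² × 8.27 / (2 × 55.1) = 24656.775.

D ≈ 24,657 bolts per year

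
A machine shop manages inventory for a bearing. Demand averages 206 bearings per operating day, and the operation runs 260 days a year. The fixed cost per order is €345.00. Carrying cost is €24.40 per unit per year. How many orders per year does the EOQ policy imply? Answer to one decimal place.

Annual demand D = 206 × 260 = 53,560.
The optimal lot size = √(2DS/H) = √(2 × 53,560 × 345 / 24.4) ≈ 1230.69.
Orders per year = D / Q* = 53,560 / 1230.69 ≈ 43.520.

N ≈ 43.5 orders per year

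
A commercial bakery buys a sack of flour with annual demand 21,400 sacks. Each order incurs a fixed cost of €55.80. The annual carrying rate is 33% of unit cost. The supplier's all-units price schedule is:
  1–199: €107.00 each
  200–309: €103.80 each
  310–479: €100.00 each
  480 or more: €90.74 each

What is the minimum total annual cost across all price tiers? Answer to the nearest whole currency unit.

Holding cost per unit per year at price C is H = 0.33·C.
For each price level, check whether its EOQ is feasible; otherwise the best quantity at that price is the breakpoint.
Tier 1 (€107.00): EOQ = 260.1 exceeds tier's upper bound 199, so this tier is dominated.
EOQ at €103.80 = 264.0 (feasible in tier 2): TC = 21,400×€103.80 + (21,400/264.0)×55.8 + (264.0/2)×0.33×€103.80 = €2,230,364.71.
EOQ at €100.00 = 269.0 < 310, so use break Q=310: TC = 21,400×€100.00 + (21,400/310.0)×55.8 + (310.0/2)×0.33×€100.00 = €2,148,967.00.
EOQ at €90.74 = 282.4 < 480, so use break Q=480: TC = 21,400×€90.74 + (21,400/480.0)×55.8 + (480.0/2)×0.33×€90.74 = €1,951,510.36.
Lowest total cost among the candidates is at Q = 480.0.

TC* ≈ €1,951,510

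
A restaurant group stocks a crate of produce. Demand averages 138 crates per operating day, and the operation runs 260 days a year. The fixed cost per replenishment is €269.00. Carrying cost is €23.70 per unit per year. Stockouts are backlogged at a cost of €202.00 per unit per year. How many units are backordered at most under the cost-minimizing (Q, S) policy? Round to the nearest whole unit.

S* ≈ 100 crates

Annual demand D = 138 × 260 = 35,880.
With planned backorders, Q* = √(2DS/H) · √((H+B)/B).
√(2DS/H) = √(2 × 35,880 × 269 / 23.7) = 902.492.
√((H+B)/B) = √((23.7+202)/202) = 1.0570.
Q* ≈ 953.967.
S* = Q* · H/(H+B) = 953.967 × 23.7/225.7 ≈ 100.173.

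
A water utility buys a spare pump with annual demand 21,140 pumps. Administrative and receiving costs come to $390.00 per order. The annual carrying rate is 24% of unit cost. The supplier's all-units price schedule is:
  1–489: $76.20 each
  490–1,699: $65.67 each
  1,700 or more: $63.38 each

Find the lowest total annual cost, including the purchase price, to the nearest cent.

TC* ≈ $1,357,632.48

Holding cost per unit per year at price C is H = 0.24·C.
Evaluate total cost at each tier's feasible EOQ or, if the EOQ is below the tier, at the tier's minimum quantity.
Tier 1 ($76.20): EOQ = 949.5 exceeds tier's upper bound 489, so this tier is dominated.
EOQ at $65.67 = 1022.8 (feasible in tier 2): TC = 21,140×$65.67 + (21,140/1022.8)×390 + (1022.8/2)×0.24×$65.67 = $1,404,384.69.
EOQ at $63.38 = 1041.2 < 1700, so use break Q=1700: TC = 21,140×$63.38 + (21,140/1700.0)×390 + (1700.0/2)×0.24×$63.38 = $1,357,632.48.
Lowest total cost among the candidates is at Q = 1700.0.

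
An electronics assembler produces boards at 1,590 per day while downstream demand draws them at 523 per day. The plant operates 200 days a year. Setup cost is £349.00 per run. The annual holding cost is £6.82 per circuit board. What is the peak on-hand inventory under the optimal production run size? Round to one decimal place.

Annual demand D = 523 × 200 = 104,600.
Production build-up factor (1 − d/p) = 1 − 523/1,590 = 0.6711.
Q* = √(2DS / (H(1 − d/p))) = √(2 × 104,600 × 349 / (6.82 × 0.6711)).
= √(73,010,800 / 4.5767) ≈ 3994.089.
Maximum inventory = Q*(1 − d/p) = 3994.089 × 0.6711 ≈ 2680.310.

I_max ≈ 2,680.3 boards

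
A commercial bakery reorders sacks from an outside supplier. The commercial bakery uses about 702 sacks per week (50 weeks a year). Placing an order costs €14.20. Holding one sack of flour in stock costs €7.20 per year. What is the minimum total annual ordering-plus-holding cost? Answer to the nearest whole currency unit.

Annual demand D = 702 × 50 = 35,100.
The optimal lot size = √(2DS/H) = √(2 × 35,100 × 14.2 / 7.2) ≈ 372.09.
At the optimum the two cost components are equal, so total cost = 2·(Q*/2)H = Q*·H.
Minimum total = √(2DSH) = √(2 × 35,100 × 14.2 × 7.2) ≈ 2679.039.

TC* ≈ €2,679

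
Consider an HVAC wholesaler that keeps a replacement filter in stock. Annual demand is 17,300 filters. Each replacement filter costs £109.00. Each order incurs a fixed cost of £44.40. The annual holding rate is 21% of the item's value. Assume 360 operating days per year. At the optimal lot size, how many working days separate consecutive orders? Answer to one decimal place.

T ≈ 5.4 days

Holding cost H = 0.21 × £109.00 = £22.8900 per unit per year.
Q* = √(2DS/H) = √(2 × 17,300 × 44.4 / 22.89) ≈ 259.06.
Cycle time = Q*/D × 360 = 259.06 / 17,300 × 360 ≈ 5.391 days.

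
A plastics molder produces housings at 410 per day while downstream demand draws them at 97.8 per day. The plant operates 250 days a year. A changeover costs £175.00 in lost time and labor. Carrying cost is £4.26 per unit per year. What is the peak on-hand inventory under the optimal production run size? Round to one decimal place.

I_max ≈ 1,236.8 housings

Annual demand D = 97.8 × 250 = 24,450.
Production build-up factor (1 − d/p) = 1 − 97.8/410 = 0.7615.
Q* = √(2DS / (H(1 − d/p))) = √(2 × 24,450 × 175 / (4.26 × 0.7615)).
= √(8,557,500 / 3.2438) ≈ 1624.217.
Maximum inventory = Q*(1 − d/p) = 1624.217 × 0.7615 ≈ 1236.782.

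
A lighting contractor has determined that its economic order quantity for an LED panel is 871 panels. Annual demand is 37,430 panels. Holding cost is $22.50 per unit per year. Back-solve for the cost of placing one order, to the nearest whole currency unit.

S ≈ $228

The basic EOQ model gives Q* = √(2DS/H); rearrange for the unknown.
From Q* = √(2DS/H): S = Q*²H / (2D) = 871² × 22.5 / (2 × 37,430) = 228.0179.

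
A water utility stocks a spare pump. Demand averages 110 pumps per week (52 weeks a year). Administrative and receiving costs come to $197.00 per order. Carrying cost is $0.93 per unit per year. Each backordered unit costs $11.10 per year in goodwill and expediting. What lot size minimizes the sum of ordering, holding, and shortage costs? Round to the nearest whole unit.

Annual demand D = 110 × 52 = 5,720.
With planned backorders, Q* = √(2DS/H) · √((H+B)/B).
√(2DS/H) = √(2 × 5,720 × 197 / 0.93) = 1556.699.
√((H+B)/B) = √((0.93+11.1)/11.1) = 1.0410.
Q* ≈ 1620.601.

Q* ≈ 1,621 pumps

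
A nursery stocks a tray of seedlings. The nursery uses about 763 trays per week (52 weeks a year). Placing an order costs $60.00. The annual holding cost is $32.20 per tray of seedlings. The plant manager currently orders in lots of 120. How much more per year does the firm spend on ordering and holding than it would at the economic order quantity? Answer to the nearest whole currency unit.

Extra cost ≈ $9,388 per year

Annual demand D = 763 × 52 = 39,676.
EOQ = √(2DS/H) = √(2 × 39,676 × 60 / 32.2) ≈ 384.53.
Cost at Q* = (D/Q*)S + (Q*/2)H = √(2DSH) ≈ $12,381.76.
Cost at Q = 120: (39,676/120)×60 + (120/2)×32.2 = $19,838.00 + $1,932.00 = $21,770.00.
Excess = $21,770.00 − $12,381.76 = $9,388.24.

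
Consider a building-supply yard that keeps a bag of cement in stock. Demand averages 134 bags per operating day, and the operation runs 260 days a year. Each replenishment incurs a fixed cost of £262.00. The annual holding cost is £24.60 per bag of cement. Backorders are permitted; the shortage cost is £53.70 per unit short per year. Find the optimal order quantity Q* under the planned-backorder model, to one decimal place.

Annual demand D = 134 × 260 = 34,840.
With planned backorders, Q* = √(2DS/H) · √((H+B)/B).
√(2DS/H) = √(2 × 34,840 × 262 / 24.6) = 861.464.
√((H+B)/B) = √((24.6+53.7)/53.7) = 1.2075.
Q* ≈ 1040.234.

Q* ≈ 1,040.2 bags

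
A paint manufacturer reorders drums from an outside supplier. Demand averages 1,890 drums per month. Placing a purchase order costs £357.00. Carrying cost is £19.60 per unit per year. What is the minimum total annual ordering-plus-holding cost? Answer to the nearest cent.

TC* ≈ £17,815.53

Annual demand D = 1,890 × 12 = 22,680.
EOQ = √(2DS/H) = √(2 × 22,680 × 357 / 19.6) ≈ 908.96.
At the optimum the two cost components are equal, so total cost = 2·(Q*/2)H = Q*·H.
Minimum total = √(2DSH) = √(2 × 22,680 × 357 × 19.6) ≈ 17815.527.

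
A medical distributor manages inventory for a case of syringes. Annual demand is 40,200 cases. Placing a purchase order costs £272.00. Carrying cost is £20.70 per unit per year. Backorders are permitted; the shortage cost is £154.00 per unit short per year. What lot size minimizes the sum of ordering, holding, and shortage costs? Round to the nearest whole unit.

Q* ≈ 1,095 cases

With planned backorders, Q* = √(2DS/H) · √((H+B)/B).
√(2DS/H) = √(2 × 40,200 × 272 / 20.7) = 1027.844.
√((H+B)/B) = √((20.7+154)/154) = 1.0651.
Q* ≈ 1094.746.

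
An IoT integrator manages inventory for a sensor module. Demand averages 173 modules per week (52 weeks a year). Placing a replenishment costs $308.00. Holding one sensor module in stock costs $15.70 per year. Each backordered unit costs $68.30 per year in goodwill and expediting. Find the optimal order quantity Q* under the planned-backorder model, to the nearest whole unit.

Annual demand D = 173 × 52 = 8,996.
With planned backorders, Q* = √(2DS/H) · √((H+B)/B).
√(2DS/H) = √(2 × 8,996 × 308 / 15.7) = 594.108.
√((H+B)/B) = √((15.7+68.3)/68.3) = 1.1090.
Q* ≈ 658.862.

Q* ≈ 659 modules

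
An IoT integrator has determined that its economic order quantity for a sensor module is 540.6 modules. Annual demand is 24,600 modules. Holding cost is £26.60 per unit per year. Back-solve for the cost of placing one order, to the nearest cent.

Invert the EOQ relation Q*² = 2DS/H.
From Q* = √(2DS/H): S = Q*²H / (2D) = 540.6² × 26.6 / (2 × 24,600) = 158.0042.

S ≈ £158.00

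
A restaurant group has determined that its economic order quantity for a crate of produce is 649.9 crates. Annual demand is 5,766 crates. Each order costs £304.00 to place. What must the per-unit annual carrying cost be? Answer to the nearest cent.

H ≈ £8.30

Squaring Q* = √(2DS/H) gives Q*² = 2DS/H.
From Q* = √(2DS/H): H = 2DS / Q*² = 2 × 5,766 × 304 / 649.9² = 8.3001.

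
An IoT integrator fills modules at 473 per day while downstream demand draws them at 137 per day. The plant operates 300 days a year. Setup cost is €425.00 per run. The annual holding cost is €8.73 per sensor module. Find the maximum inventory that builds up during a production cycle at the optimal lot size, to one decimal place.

Annual demand D = 137 × 300 = 41,100.
Production build-up factor (1 − d/p) = 1 − 137/473 = 0.7104.
Q* = √(2DS / (H(1 − d/p))) = √(2 × 41,100 × 425 / (8.73 × 0.7104)).
= √(34,935,000 / 6.2014) ≈ 2373.472.
Maximum inventory = Q*(1 − d/p) = 2373.472 × 0.7104 ≈ 1686.018.

I_max ≈ 1,686.0 modules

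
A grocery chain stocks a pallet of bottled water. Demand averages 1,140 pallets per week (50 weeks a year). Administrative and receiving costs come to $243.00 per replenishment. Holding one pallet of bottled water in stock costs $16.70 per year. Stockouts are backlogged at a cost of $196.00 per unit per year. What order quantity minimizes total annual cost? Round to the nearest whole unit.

Annual demand D = 1,140 × 50 = 57,000.
With planned backorders, Q* = √(2DS/H) · √((H+B)/B).
√(2DS/H) = √(2 × 57,000 × 243 / 16.7) = 1287.945.
√((H+B)/B) = √((16.7+196)/196) = 1.0417.
Q* ≈ 1341.693.

Q* ≈ 1,342 pallets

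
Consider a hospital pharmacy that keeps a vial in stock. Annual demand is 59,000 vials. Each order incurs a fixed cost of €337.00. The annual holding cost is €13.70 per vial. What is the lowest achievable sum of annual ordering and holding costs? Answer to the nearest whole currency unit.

TC* ≈ €23,341

The optimal lot size = √(2DS/H) = √(2 × 59,000 × 337 / 13.7) ≈ 1703.71.
At Q*, ordering cost (D/Q*)S equals holding cost (Q*/2)H, each = √(DSH/2).
Minimum total = √(2DSH) = √(2 × 59,000 × 337 × 13.7) ≈ 23340.827.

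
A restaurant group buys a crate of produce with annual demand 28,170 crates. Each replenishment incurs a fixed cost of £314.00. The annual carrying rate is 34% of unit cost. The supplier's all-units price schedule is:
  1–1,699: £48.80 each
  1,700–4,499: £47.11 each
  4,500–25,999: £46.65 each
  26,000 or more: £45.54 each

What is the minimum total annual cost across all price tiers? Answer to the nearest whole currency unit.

Holding cost per unit per year at price C is H = 0.34·C.
Evaluate total cost at each tier's feasible EOQ or, if the EOQ is below the tier, at the tier's minimum quantity.
EOQ at £48.80 = 1032.6 (feasible in tier 1): TC = 28,170×£48.80 + (28,170/1032.6)×314 + (1032.6/2)×0.34×£48.80 = £1,391,828.57.
EOQ at £47.11 = 1050.9 < 1700, so use break Q=1700: TC = 28,170×£47.11 + (28,170/1700.0)×314 + (1700.0/2)×0.34×£47.11 = £1,345,906.65.
EOQ at £46.65 = 1056.1 < 4500, so use break Q=4500: TC = 28,170×£46.65 + (28,170/4500.0)×314 + (4500.0/2)×0.34×£46.65 = £1,351,783.39.
EOQ at £45.54 = 1068.9 < 26000, so use break Q=26000: TC = 28,170×£45.54 + (28,170/26000.0)×314 + (26000.0/2)×0.34×£45.54 = £1,484,488.81.
Lowest total cost among the candidates is at Q = 1700.0.

TC* ≈ £1,345,907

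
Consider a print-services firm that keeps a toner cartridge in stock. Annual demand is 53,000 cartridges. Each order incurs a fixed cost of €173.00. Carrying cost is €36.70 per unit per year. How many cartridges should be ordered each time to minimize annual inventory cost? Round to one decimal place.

EOQ = √(2DS / H) = √(2 × 53,000 × 173 / 36.7).
= √(18,338,000 / 36.7) = √499,673.0245 ≈ 706.876.

Q* ≈ 706.9 cartridges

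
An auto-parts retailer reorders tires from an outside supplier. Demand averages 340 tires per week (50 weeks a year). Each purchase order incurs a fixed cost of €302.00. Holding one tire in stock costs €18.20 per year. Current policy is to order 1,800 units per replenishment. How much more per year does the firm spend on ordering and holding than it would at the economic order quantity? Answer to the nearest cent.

Annual demand D = 340 × 50 = 17,000.
EOQ = √(2DS/H) = √(2 × 17,000 × 302 / 18.2) ≈ 751.12.
Cost at Q* = (D/Q*)S + (Q*/2)H = √(2DSH) ≈ €13,670.32.
Cost at Q = 1,800: (17,000/1,800)×302 + (1,800/2)×18.2 = €2,852.22 + €16,380.00 = €19,232.22.
Excess = €19,232.22 − €13,670.32 = €5,561.90.

Extra cost ≈ €5,561.90 per year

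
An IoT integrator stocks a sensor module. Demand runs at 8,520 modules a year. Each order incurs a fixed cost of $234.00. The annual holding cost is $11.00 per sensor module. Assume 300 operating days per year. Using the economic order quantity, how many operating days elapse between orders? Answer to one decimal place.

T ≈ 21.2 days

EOQ = √(2DS/H) = √(2 × 8,520 × 234 / 11) ≈ 602.07.
Cycle time = Q*/D × 300 = 602.07 / 8,520 × 300 ≈ 21.200 days.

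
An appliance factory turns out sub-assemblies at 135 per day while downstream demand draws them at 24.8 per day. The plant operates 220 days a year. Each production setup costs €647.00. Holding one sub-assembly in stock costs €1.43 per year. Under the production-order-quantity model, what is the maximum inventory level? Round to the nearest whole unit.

I_max ≈ 2,008 sub-assemblies

Annual demand D = 24.8 × 220 = 5,456.
Production build-up factor (1 − d/p) = 1 − 24.8/135 = 0.8163.
Q* = √(2DS / (H(1 − d/p))) = √(2 × 5,456 × 647 / (1.43 × 0.8163)).
= √(7,060,064 / 1.1673) ≈ 2459.305.
Maximum inventory = Q*(1 − d/p) = 2459.305 × 0.8163 ≈ 2007.522.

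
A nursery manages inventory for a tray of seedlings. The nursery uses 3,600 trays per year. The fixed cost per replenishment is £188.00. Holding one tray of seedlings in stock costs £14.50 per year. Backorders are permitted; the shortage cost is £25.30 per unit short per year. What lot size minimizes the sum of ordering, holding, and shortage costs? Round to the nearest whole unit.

Q* ≈ 383 trays

With planned backorders, Q* = √(2DS/H) · √((H+B)/B).
√(2DS/H) = √(2 × 3,600 × 188 / 14.5) = 305.535.
√((H+B)/B) = √((14.5+25.3)/25.3) = 1.2542.
Q* ≈ 383.215.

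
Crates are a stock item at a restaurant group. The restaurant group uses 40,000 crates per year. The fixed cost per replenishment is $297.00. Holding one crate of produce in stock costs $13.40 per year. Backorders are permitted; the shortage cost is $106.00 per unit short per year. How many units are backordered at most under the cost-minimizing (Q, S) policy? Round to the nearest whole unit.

With planned backorders, Q* = √(2DS/H) · √((H+B)/B).
√(2DS/H) = √(2 × 40,000 × 297 / 13.4) = 1331.591.
√((H+B)/B) = √((13.4+106)/106) = 1.0613.
Q* ≈ 1413.253.
S* = Q* · H/(H+B) = 1413.253 × 13.4/119.4 ≈ 158.606.

S* ≈ 159 crates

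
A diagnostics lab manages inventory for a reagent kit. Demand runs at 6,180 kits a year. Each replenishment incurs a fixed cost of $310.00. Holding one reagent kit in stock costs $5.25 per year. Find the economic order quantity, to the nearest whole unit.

EOQ = √(2DS / H) = √(2 × 6,180 × 310 / 5.25).
= √(3,831,600 / 5.25) = √729,828.5714 ≈ 854.300.

Q* ≈ 854 kits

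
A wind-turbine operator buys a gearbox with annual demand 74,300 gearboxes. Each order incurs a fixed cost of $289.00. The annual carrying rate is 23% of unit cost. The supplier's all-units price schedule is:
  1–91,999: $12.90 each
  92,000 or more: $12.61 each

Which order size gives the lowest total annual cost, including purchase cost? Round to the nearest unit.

Q* ≈ 3,805 gearboxes

Holding cost per unit per year at price C is H = 0.23·C.
Evaluate total cost at each tier's feasible EOQ or, if the EOQ is below the tier, at the tier's minimum quantity.
EOQ at $12.90 = 3804.5 (feasible in tier 1): TC = 74,300×$12.90 + (74,300/3804.5)×289 + (3804.5/2)×0.23×$12.90 = $969,758.00.
EOQ at $12.61 = 3848.0 < 92000, so use break Q=92000: TC = 74,300×$12.61 + (74,300/92000.0)×289 + (92000.0/2)×0.23×$12.61 = $1,070,570.20.
Lowest total cost is $969,758.00 at Q = 3804.5.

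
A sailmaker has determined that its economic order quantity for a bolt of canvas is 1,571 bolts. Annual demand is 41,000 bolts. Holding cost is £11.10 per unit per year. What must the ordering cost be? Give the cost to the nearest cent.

Squaring Q* = √(2DS/H) gives Q*² = 2DS/H.
From Q* = √(2DS/H): S = Q*²H / (2D) = 1,571² × 11.1 / (2 × 41,000) = 334.0885.

S ≈ £334.09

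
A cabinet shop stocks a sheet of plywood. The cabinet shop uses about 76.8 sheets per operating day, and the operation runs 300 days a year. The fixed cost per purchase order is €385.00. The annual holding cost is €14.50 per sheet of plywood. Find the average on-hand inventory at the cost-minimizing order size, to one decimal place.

Annual demand D = 76.8 × 300 = 23,040.
The optimal lot size = √(2DS/H) = √(2 × 23,040 × 385 / 14.5) ≈ 1106.12.
Average inventory = Q*/2 ≈ 1106.12 / 2 = 553.060.

Average inventory ≈ 553.1 sheets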